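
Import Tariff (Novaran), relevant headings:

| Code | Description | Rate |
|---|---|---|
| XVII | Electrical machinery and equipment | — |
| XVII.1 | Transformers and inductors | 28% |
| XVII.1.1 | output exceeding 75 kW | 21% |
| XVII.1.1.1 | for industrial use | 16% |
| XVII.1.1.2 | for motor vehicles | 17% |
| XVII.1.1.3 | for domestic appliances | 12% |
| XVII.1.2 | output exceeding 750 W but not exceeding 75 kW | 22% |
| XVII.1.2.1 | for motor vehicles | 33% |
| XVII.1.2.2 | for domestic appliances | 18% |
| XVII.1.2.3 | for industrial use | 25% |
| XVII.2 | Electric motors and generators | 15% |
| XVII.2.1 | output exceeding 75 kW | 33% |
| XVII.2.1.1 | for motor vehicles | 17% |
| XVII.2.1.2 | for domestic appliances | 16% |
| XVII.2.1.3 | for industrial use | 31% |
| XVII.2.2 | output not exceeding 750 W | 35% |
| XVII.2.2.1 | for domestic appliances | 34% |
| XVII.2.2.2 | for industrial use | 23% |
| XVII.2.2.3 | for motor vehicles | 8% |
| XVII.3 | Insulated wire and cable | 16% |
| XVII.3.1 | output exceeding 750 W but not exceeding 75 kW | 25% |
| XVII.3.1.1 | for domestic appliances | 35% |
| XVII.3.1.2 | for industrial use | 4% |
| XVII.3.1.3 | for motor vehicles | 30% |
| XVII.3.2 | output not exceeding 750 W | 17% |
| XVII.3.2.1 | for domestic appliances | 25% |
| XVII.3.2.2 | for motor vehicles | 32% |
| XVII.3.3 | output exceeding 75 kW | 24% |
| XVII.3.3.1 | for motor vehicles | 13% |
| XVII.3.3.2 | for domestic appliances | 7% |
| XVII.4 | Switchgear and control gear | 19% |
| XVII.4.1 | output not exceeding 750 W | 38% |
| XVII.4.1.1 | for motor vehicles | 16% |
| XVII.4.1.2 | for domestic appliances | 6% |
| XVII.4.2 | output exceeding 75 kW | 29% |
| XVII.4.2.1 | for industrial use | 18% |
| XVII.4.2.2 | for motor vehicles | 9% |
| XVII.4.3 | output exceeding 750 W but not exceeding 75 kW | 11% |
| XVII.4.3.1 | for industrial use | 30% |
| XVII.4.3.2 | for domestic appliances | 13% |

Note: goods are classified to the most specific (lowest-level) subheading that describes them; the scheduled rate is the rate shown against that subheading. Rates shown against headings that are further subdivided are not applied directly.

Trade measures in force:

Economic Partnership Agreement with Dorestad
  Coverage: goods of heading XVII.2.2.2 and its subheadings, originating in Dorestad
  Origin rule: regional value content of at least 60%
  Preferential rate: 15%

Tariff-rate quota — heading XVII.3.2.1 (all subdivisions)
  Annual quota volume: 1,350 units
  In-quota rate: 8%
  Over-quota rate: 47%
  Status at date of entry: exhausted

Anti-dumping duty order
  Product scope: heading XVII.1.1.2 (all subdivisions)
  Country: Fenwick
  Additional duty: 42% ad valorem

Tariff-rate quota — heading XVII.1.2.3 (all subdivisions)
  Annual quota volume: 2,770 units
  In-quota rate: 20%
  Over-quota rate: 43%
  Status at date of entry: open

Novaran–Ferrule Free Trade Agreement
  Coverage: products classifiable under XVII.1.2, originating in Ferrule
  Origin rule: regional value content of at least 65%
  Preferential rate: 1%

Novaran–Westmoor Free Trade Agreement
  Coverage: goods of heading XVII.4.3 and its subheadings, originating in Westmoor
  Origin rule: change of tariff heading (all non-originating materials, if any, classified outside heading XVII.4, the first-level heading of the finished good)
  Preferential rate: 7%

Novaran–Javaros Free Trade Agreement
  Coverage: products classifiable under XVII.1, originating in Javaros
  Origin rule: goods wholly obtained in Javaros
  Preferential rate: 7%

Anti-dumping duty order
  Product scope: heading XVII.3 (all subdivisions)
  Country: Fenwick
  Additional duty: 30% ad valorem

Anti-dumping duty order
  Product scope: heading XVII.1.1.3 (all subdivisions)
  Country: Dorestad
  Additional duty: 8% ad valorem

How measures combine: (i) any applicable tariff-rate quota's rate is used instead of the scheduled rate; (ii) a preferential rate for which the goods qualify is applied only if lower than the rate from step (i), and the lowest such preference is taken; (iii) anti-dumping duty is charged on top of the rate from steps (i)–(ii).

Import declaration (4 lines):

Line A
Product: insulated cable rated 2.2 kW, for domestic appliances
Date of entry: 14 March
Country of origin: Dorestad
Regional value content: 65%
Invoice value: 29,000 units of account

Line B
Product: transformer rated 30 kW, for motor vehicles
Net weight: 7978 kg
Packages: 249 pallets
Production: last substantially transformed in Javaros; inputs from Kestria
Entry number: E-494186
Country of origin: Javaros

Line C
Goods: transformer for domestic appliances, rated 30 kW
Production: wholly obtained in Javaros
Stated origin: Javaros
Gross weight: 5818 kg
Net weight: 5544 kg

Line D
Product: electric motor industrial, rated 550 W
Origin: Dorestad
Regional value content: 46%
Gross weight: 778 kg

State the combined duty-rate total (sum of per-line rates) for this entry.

Line A: insulated cable → XVII.3; rated 2.2 kW → XVII.3.1; for domestic appliances → XVII.3.1.1. Scheduled 35%. Dorestad agreement on XVII.2.2.2: XVII.3.1.1 not covered. → 35%.
Line B: transformer → XVII.1; rated 30 kW → XVII.1.2; for motor vehicles → XVII.1.2.1. Scheduled 33%. Javaros agreement on XVII.1: not wholly obtained. → 33%.
Line C: transformer → XVII.1; rated 30 kW → XVII.1.2; for domestic appliances → XVII.1.2.2. Scheduled 18%. Javaros agreement on XVII.1: wholly obtained → 7% available; preferential 7%. → 7%.
Line D: electric motor → XVII.2; rated 550 W → XVII.2.2; industrial → XVII.2.2.2. Scheduled 23%. Dorestad agreement on XVII.2.2.2: RVC < 60%. → 23%.
Sum: 35% + 33% + 7% + 23% = 98%.

98%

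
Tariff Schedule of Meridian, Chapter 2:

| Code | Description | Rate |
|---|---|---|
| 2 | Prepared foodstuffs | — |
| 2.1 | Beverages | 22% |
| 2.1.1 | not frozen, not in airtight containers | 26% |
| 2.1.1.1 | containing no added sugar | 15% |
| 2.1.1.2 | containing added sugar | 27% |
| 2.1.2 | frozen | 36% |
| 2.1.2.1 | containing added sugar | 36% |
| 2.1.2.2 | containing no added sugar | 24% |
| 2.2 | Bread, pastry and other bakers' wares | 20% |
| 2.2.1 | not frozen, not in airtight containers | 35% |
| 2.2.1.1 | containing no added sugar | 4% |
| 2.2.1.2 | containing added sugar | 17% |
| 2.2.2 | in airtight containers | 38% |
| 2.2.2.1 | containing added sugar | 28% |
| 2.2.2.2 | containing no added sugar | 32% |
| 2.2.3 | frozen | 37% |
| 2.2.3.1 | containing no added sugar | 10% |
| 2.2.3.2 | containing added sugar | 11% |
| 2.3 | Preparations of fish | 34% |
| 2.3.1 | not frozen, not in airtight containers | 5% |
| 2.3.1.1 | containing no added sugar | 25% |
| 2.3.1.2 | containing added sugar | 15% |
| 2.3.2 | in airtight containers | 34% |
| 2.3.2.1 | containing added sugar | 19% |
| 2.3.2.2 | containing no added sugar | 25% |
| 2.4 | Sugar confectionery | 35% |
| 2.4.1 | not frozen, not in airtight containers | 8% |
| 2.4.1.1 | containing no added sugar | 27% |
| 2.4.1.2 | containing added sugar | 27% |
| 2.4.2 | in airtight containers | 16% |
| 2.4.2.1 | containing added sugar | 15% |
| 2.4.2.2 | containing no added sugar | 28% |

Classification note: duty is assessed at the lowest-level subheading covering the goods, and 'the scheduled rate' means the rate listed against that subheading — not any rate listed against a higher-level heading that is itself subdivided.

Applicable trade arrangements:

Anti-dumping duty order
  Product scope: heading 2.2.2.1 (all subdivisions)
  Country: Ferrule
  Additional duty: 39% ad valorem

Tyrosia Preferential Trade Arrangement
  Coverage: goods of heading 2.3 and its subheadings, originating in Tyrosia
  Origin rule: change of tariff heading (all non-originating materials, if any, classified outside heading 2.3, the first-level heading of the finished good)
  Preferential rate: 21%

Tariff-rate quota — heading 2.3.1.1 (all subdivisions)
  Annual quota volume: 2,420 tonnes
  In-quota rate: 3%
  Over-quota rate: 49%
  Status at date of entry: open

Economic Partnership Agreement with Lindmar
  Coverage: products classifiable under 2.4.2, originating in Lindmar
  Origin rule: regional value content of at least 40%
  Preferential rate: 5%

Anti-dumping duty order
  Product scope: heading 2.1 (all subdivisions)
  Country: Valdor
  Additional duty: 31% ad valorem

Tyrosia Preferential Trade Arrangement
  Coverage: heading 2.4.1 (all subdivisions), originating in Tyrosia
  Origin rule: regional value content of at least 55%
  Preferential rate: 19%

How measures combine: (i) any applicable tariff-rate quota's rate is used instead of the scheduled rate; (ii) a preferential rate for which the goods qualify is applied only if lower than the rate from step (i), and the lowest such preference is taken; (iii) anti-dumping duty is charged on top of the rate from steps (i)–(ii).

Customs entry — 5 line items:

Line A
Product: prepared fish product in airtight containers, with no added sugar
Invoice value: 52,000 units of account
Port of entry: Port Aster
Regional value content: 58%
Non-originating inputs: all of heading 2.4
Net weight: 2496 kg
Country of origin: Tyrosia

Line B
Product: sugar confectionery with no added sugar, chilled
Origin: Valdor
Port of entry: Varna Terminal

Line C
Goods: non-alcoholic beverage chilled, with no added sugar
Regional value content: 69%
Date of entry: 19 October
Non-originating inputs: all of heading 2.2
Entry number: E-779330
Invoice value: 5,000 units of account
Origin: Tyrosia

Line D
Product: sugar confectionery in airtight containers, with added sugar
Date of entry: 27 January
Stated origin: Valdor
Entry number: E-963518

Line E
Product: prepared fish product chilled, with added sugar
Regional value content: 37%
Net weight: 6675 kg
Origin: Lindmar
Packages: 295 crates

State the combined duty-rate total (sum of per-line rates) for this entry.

93%

Line A: prepared fish product → 2.3; in airtight containers → 2.3.2; with no added sugar → 2.3.2.2. Scheduled 25%. Tyrosia agreement on 2.3: CTH met → 21% available; Tyrosia agreement on 2.4.1: 2.3.2.2 not covered; preferential 21%. → 21%.
Line B: sugar confectionery → 2.4; chilled → 2.4.1; with no added sugar → 2.4.1.1. Scheduled 27%. No special measure applies. → 27%.
Line C: non-alcoholic beverage → 2.1; chilled → 2.1.1; with no added sugar → 2.1.1.1. Scheduled 15%. Tyrosia agreement on 2.3: 2.1.1.1 not covered; Tyrosia agreement on 2.4.1: 2.1.1.1 not covered. → 15%.
Line D: sugar confectionery → 2.4; in airtight containers → 2.4.2; with added sugar → 2.4.2.1. Scheduled 15%. No special measure applies. → 15%.
Line E: prepared fish product → 2.3; chilled → 2.3.1; with added sugar → 2.3.1.2. Scheduled 15%. Lindmar agreement on 2.4.2: 2.3.1.2 not covered. → 15%.
Sum: 21% + 27% + 15% + 15% + 15% = 93%.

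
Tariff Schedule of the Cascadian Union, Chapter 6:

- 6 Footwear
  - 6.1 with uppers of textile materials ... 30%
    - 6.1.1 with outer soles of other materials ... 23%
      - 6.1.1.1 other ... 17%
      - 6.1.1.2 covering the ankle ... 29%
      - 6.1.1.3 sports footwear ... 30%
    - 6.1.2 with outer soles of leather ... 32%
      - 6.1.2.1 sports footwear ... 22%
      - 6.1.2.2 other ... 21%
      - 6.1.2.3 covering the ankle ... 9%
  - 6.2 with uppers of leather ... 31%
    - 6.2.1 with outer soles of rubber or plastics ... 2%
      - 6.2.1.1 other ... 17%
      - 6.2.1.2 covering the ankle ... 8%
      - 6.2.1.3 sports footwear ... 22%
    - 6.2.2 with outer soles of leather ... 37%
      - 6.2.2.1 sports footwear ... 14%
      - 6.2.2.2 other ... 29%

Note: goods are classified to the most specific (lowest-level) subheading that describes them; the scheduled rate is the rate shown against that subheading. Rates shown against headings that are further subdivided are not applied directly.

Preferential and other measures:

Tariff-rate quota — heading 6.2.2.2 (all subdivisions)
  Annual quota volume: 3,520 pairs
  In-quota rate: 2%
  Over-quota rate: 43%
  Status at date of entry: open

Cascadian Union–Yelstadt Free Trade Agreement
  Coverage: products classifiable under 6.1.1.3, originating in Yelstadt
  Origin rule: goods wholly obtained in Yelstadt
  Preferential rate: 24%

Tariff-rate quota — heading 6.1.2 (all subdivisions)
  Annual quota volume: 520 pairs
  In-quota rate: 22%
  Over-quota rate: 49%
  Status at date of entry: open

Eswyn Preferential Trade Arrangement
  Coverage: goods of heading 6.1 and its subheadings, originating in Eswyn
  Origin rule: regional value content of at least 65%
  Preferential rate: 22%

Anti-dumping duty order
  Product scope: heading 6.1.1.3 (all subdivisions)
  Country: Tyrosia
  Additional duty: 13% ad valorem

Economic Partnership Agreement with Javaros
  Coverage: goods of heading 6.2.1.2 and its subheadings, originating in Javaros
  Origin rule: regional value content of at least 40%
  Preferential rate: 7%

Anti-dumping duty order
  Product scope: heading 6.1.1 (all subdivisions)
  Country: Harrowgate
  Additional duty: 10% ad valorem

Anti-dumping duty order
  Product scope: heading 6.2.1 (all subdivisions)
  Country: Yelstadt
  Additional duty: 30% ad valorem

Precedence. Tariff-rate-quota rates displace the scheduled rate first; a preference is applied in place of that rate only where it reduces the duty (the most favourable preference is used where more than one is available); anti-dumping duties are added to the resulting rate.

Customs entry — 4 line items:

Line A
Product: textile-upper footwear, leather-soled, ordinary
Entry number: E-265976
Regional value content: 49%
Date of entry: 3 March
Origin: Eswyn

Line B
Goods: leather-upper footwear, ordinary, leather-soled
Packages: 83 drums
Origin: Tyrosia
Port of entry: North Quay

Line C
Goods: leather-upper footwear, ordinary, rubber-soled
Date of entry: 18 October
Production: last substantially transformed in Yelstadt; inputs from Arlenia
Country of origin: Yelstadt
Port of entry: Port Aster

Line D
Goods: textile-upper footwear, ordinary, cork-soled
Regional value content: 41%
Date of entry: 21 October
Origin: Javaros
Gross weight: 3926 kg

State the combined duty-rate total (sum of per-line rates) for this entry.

88%

Line A: textile-upper → 6.1; leather-soled → 6.1.2; ordinary → 6.1.2.2. Scheduled 21%. quota on 6.1.2 open → in-quota 22%; Eswyn agreement on 6.1: RVC < 65%. → 22%.
Line B: leather-upper → 6.2; leather-soled → 6.2.2; ordinary → 6.2.2.2. Scheduled 29%. quota on 6.2.2.2 open → in-quota 2%. → 2%.
Line C: leather-upper → 6.2; rubber-soled → 6.2.1; ordinary → 6.2.1.1. Scheduled 17%. Yelstadt agreement on 6.1.1.3: 6.2.1.1 not covered; anti-dumping (Yelstadt, 6.2.1): +30%; total 17% + 30% = 47%. → 47%.
Line D: textile-upper → 6.1; cork-soled → 6.1.1; ordinary → 6.1.1.1. Scheduled 17%. Javaros agreement on 6.2.1.2: 6.1.1.1 not covered. → 17%.
Sum: 22% + 2% + 47% + 17% = 88%.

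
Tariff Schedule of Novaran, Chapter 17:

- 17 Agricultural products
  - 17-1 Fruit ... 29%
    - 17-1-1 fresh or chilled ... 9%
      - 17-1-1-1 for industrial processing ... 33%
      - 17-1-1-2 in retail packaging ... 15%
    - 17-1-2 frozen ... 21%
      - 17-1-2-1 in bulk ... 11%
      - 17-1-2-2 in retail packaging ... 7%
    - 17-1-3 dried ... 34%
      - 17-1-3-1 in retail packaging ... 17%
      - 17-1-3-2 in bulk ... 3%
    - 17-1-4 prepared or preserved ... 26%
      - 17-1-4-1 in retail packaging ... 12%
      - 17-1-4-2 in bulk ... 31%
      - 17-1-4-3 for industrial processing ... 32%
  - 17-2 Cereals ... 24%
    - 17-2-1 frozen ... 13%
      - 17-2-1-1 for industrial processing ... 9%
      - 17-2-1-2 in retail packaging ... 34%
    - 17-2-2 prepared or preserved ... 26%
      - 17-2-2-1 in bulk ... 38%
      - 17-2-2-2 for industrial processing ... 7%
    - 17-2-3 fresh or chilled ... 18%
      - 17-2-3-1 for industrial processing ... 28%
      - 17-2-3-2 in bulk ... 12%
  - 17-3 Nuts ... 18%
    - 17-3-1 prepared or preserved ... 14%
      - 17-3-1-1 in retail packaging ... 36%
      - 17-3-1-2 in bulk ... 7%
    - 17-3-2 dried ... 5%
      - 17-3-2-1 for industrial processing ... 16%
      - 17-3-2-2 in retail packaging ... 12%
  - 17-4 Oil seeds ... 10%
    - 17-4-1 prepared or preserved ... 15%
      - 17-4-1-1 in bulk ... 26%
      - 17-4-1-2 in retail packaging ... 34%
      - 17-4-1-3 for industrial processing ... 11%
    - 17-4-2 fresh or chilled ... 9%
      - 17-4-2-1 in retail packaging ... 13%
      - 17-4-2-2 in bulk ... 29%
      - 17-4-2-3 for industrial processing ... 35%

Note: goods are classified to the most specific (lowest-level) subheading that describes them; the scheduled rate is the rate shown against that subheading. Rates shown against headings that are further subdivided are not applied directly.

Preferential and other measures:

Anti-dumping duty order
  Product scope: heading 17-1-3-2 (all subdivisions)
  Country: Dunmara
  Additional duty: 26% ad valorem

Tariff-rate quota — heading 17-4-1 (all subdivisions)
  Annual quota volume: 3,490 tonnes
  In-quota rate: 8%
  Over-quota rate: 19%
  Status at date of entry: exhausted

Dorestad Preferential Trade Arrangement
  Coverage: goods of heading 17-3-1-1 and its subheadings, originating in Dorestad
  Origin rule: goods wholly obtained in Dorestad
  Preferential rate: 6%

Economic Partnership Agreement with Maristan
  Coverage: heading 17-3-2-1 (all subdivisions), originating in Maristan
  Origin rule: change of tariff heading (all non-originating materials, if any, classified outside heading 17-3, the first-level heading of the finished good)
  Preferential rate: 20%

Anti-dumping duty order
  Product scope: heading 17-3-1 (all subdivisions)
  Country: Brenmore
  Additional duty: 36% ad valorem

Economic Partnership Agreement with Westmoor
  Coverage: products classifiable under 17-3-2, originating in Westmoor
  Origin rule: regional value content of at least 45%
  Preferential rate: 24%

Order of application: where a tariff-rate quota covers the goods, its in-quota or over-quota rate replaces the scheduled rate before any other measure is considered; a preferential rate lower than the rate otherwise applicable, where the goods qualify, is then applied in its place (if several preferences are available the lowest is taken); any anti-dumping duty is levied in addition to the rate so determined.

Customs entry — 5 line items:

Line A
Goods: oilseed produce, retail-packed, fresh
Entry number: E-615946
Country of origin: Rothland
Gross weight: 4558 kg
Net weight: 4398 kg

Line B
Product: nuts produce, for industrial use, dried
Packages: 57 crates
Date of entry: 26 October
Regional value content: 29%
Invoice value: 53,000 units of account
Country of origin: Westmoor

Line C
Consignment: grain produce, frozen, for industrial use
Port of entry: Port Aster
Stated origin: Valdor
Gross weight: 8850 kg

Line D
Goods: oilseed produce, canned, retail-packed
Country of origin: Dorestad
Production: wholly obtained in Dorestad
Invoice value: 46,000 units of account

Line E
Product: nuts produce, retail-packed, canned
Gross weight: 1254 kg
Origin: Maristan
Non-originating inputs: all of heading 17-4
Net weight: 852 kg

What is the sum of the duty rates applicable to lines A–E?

93%

Line A: oilseed → 17-4; fresh → 17-4-2; retail-packed → 17-4-2-1. Scheduled 13%. No special measure applies. → 13%.
Line B: nuts → 17-3; dried → 17-3-2; for industrial use → 17-3-2-1. Scheduled 16%. Westmoor agreement on 17-3-2: RVC < 45%. → 16%.
Line C: grain → 17-2; frozen → 17-2-1; for industrial use → 17-2-1-1. Scheduled 9%. No special measure applies. → 9%.
Line D: oilseed → 17-4; canned → 17-4-1; retail-packed → 17-4-1-2. Scheduled 34%. quota on 17-4-1 exhausted → over-quota 19%; Dorestad agreement on 17-3-1-1: 17-4-1-2 not covered. → 19%.
Line E: nuts → 17-3; canned → 17-3-1; retail-packed → 17-3-1-1. Scheduled 36%. Maristan agreement on 17-3-2-1: 17-3-1-1 not covered. → 36%.
Sum: 13% + 16% + 9% + 19% + 36% = 93%.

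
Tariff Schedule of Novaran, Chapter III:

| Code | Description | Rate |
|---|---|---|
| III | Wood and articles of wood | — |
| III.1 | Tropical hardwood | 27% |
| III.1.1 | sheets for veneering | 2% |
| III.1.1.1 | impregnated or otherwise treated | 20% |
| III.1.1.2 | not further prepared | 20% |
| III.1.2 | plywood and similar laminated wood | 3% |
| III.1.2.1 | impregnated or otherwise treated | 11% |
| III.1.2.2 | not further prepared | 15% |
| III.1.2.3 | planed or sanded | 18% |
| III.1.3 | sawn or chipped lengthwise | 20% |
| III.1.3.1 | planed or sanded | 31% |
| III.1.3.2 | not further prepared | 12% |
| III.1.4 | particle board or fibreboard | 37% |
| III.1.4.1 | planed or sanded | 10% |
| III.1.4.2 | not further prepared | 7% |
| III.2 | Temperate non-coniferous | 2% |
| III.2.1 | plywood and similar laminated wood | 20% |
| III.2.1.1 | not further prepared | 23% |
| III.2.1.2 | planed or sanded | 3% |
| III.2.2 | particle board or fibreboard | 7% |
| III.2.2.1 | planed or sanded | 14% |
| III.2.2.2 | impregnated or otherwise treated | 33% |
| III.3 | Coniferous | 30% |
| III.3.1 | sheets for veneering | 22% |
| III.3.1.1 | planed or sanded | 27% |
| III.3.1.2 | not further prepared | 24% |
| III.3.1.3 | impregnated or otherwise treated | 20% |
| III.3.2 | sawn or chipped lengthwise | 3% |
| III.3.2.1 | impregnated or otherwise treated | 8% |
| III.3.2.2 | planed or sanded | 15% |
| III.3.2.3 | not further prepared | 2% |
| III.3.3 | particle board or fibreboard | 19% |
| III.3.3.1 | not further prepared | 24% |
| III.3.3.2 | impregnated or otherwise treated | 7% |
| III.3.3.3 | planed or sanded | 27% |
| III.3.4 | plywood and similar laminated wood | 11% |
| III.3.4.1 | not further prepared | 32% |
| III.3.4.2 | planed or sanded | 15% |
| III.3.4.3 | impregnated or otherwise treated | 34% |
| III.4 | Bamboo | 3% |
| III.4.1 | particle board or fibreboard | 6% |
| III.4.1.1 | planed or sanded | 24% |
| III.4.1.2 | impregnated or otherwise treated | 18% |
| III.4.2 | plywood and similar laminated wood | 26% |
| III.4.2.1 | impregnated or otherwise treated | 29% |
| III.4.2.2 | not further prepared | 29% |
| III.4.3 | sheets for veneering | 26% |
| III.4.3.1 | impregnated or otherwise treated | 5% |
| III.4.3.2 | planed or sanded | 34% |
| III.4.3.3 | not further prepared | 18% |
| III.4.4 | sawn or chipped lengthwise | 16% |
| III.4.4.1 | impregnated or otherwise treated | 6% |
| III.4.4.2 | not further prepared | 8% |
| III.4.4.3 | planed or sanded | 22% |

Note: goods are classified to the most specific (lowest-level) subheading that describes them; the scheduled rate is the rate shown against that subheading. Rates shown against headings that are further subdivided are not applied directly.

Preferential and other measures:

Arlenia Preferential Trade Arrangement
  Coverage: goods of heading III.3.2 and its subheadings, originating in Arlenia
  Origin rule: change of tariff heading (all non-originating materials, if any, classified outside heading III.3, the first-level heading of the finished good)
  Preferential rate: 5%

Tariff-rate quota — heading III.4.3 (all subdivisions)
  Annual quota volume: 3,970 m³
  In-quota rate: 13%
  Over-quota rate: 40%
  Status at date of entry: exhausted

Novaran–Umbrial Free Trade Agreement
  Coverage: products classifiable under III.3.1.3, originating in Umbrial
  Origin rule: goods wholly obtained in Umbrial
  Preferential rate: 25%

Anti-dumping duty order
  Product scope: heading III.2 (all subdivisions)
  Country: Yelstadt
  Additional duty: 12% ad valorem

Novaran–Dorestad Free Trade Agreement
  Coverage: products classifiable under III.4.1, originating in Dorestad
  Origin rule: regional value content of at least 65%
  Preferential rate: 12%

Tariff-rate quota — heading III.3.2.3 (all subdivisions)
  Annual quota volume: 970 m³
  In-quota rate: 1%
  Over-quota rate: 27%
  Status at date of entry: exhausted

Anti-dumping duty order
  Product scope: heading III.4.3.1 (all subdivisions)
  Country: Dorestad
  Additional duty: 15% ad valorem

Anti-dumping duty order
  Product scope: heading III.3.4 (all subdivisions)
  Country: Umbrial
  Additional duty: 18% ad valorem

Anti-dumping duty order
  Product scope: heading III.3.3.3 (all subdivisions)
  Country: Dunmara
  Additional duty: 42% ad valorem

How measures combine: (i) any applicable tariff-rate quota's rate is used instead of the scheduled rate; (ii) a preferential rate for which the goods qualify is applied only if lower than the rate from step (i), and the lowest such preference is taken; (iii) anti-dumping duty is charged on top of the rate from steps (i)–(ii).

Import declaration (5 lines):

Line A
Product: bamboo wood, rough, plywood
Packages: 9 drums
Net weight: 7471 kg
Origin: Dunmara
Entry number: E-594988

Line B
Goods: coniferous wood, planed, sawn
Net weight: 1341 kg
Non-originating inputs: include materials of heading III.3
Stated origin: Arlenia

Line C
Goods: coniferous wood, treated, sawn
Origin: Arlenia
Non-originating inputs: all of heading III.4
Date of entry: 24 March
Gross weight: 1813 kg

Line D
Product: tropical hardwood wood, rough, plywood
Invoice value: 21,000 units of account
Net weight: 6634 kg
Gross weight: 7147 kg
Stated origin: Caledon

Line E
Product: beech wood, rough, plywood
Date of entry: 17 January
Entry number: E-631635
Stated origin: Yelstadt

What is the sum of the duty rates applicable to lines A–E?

Line A: bamboo → III.4; plywood → III.4.2; rough → III.4.2.2. Scheduled 29%. No special measure applies. → 29%.
Line B: coniferous → III.3; sawn → III.3.2; planed → III.3.2.2. Scheduled 15%. Arlenia agreement on III.3.2: CTH not met. → 15%.
Line C: coniferous → III.3; sawn → III.3.2; treated → III.3.2.1. Scheduled 8%. Arlenia agreement on III.3.2: CTH met → 5% available; preferential 5%. → 5%.
Line D: tropical hardwood → III.1; plywood → III.1.2; rough → III.1.2.2. Scheduled 15%. No special measure applies. → 15%.
Line E: beech → III.2; plywood → III.2.1; rough → III.2.1.1. Scheduled 23%. anti-dumping (Yelstadt, III.2): +12%; total 23% + 12% = 35%. → 35%.
Sum: 29% + 15% + 5% + 15% + 35% = 99%.

99%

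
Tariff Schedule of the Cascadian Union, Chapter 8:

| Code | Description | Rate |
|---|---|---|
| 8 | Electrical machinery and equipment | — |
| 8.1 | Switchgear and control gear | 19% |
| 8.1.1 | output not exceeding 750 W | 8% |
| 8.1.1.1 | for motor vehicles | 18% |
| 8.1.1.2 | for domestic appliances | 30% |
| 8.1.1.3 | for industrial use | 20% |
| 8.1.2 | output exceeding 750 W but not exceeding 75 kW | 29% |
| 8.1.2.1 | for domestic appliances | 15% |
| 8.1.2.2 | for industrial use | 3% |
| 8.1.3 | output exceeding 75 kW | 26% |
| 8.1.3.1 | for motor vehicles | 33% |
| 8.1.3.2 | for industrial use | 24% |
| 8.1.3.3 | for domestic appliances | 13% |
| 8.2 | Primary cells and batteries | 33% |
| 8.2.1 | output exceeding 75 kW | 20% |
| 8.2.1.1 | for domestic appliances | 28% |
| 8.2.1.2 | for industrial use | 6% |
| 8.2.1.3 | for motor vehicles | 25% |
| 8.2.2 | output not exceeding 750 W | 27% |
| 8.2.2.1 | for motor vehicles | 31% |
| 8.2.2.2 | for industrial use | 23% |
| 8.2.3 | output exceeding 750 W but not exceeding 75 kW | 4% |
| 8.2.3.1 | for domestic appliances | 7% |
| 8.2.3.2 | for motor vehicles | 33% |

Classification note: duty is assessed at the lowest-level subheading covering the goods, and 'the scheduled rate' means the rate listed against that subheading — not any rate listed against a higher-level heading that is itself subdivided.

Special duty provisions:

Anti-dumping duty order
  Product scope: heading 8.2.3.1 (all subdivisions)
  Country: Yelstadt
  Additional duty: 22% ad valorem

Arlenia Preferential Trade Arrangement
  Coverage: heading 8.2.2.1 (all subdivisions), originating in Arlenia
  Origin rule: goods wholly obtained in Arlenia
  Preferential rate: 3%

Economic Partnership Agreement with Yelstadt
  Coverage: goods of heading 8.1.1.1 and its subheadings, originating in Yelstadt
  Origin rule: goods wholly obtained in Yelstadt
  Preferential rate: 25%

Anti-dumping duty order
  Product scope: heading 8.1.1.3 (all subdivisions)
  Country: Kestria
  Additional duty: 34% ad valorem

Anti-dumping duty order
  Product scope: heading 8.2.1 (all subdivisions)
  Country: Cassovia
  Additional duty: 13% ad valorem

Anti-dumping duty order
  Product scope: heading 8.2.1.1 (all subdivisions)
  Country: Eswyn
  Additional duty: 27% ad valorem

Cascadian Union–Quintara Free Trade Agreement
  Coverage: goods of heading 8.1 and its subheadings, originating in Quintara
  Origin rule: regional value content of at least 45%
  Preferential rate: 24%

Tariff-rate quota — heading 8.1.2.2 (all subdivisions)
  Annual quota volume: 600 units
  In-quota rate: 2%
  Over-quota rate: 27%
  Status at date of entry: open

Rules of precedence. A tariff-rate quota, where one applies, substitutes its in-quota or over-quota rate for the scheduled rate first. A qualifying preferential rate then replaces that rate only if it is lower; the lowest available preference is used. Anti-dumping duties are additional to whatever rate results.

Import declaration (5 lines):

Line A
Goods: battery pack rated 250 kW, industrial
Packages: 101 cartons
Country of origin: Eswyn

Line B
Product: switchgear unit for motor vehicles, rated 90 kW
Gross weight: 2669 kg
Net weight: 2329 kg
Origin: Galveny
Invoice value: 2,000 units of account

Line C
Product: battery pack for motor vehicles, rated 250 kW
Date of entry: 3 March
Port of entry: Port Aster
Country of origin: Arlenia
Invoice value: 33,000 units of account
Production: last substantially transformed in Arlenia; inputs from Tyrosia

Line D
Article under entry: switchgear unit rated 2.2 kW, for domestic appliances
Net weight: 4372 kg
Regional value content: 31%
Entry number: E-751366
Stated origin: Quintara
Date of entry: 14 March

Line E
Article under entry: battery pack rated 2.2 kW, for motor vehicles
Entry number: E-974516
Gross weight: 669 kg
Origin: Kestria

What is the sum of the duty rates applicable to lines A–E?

Line A: battery pack → 8.2; rated 250 kW → 8.2.1; industrial → 8.2.1.2. Scheduled 6%. No special measure applies. → 6%.
Line B: switchgear unit → 8.1; rated 90 kW → 8.1.3; for motor vehicles → 8.1.3.1. Scheduled 33%. No special measure applies. → 33%.
Line C: battery pack → 8.2; rated 250 kW → 8.2.1; for motor vehicles → 8.2.1.3. Scheduled 25%. Arlenia agreement on 8.2.2.1: 8.2.1.3 not covered. → 25%.
Line D: switchgear unit → 8.1; rated 2.2 kW → 8.1.2; for domestic appliances → 8.1.2.1. Scheduled 15%. Quintara agreement on 8.1: RVC < 45%. → 15%.
Line E: battery pack → 8.2; rated 2.2 kW → 8.2.3; for motor vehicles → 8.2.3.2. Scheduled 33%. No special measure applies. → 33%.
Sum: 6% + 33% + 25% + 15% + 33% = 112%.

112%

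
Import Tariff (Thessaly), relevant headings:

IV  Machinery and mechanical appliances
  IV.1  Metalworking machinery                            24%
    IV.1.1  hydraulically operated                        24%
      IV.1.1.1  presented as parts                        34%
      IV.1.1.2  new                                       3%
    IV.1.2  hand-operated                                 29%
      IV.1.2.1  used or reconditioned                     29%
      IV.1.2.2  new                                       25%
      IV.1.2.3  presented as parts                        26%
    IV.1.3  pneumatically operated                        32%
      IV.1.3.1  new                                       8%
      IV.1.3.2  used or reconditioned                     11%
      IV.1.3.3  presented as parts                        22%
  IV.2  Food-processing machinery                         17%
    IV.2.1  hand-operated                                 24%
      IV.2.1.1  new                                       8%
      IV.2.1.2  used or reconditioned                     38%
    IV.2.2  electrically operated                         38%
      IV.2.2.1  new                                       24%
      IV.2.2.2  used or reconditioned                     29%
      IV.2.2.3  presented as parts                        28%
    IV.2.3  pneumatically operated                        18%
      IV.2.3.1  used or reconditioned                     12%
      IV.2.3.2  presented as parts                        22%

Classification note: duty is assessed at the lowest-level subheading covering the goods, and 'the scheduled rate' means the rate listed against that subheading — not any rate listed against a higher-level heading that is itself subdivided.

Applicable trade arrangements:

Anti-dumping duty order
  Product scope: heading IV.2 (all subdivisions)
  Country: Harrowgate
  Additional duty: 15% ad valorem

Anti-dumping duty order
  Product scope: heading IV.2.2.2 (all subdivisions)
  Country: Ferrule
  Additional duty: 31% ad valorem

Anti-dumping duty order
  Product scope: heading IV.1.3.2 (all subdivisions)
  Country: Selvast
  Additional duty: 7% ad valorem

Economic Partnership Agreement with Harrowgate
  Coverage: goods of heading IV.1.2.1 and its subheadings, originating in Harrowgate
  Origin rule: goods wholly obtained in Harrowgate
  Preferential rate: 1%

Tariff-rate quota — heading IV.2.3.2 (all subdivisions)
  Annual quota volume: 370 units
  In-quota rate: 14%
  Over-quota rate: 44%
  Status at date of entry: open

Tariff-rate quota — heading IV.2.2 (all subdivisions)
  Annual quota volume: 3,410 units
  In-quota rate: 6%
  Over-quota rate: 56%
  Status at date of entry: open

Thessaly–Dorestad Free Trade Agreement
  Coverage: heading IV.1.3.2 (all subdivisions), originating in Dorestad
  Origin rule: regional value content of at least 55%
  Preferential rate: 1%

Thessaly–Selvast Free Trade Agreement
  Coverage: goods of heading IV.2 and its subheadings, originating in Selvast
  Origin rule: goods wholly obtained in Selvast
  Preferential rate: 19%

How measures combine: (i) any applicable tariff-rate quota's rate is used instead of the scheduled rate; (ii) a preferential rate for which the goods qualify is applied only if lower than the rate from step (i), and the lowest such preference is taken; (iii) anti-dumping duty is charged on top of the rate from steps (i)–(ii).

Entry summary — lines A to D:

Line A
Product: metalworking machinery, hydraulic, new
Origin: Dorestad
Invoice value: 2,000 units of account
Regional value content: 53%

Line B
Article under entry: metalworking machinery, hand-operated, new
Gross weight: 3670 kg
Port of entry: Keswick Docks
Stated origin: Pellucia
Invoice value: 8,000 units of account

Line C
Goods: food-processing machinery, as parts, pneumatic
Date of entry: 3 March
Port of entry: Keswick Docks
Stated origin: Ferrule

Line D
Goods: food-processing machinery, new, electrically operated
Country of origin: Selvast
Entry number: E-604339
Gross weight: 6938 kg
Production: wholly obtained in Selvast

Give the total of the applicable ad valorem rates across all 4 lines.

48%

Line A: metalworking → IV.1; hydraulic → IV.1.1; new → IV.1.1.2. Scheduled 3%. Dorestad agreement on IV.1.3.2: IV.1.1.2 not covered. → 3%.
Line B: metalworking → IV.1; hand-operated → IV.1.2; new → IV.1.2.2. Scheduled 25%. No special measure applies. → 25%.
Line C: food-processing → IV.2; pneumatic → IV.2.3; as parts → IV.2.3.2. Scheduled 22%. quota on IV.2.3.2 open → in-quota 14%. → 14%.
Line D: food-processing → IV.2; electrically operated → IV.2.2; new → IV.2.2.1. Scheduled 24%. quota on IV.2.2 open → in-quota 6%; Selvast agreement on IV.2: wholly obtained → 19% available; preference 19% not lower than 6% → no reduction. → 6%.
Sum: 3% + 25% + 14% + 6% = 48%.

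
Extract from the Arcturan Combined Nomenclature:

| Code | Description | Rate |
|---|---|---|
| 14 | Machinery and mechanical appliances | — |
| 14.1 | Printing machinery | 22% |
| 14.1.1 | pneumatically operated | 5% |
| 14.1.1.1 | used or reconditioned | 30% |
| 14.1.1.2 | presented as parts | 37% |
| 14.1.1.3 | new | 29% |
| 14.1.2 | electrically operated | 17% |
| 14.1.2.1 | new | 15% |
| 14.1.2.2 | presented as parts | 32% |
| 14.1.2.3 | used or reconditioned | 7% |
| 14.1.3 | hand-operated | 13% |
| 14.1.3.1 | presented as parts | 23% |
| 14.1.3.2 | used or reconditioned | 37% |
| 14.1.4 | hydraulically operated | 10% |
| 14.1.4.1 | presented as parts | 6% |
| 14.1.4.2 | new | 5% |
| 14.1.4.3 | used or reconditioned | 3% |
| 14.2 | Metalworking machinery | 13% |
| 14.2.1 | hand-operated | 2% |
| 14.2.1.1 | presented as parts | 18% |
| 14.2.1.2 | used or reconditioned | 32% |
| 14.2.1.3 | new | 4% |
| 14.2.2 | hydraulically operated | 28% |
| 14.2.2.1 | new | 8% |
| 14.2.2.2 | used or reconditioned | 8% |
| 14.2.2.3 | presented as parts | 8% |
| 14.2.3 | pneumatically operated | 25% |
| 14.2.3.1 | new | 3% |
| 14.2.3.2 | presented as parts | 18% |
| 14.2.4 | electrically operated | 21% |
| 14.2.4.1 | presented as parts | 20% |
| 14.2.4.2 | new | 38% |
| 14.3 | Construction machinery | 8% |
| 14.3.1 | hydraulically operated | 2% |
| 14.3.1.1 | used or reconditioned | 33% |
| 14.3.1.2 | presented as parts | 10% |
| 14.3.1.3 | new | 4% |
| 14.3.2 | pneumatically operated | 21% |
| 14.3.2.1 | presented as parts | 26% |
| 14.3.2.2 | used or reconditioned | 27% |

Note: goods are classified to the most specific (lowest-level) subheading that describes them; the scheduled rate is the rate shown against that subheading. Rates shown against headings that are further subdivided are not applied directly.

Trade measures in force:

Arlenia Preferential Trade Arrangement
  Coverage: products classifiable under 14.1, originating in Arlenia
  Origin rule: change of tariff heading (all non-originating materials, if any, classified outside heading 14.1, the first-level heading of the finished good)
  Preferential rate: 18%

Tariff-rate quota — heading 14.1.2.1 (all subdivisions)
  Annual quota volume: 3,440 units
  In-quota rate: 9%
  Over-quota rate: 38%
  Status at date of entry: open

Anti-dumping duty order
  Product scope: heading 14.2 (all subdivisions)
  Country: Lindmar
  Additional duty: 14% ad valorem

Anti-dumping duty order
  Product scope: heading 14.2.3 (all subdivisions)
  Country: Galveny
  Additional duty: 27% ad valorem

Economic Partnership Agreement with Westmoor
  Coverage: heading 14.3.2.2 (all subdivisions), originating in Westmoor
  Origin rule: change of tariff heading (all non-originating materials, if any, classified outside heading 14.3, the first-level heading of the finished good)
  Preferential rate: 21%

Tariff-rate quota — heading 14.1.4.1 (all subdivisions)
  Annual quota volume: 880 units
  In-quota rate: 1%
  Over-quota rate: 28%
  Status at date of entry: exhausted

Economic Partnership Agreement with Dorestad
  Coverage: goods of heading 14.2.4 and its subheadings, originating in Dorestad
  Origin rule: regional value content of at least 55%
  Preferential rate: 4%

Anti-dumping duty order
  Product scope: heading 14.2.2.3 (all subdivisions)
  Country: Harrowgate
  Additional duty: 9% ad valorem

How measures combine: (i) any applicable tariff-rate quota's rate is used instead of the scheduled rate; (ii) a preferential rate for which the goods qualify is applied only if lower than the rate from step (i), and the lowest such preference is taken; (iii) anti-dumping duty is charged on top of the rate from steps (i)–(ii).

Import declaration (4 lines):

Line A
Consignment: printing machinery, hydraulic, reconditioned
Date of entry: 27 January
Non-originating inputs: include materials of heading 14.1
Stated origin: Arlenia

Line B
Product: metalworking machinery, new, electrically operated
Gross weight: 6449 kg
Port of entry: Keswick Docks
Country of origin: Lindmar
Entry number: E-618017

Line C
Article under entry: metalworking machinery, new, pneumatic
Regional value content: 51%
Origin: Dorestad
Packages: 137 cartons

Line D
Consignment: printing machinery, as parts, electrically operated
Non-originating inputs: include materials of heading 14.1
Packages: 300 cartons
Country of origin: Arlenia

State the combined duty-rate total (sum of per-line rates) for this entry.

Line A: printing → 14.1; hydraulic → 14.1.4; reconditioned → 14.1.4.3. Scheduled 3%. Arlenia agreement on 14.1: CTH not met. → 3%.
Line B: metalworking → 14.2; electrically operated → 14.2.4; new → 14.2.4.2. Scheduled 38%. anti-dumping (Lindmar, 14.2): +14%; total 38% + 14% = 52%. → 52%.
Line C: metalworking → 14.2; pneumatic → 14.2.3; new → 14.2.3.1. Scheduled 3%. Dorestad agreement on 14.2.4: 14.2.3.1 not covered. → 3%.
Line D: printing → 14.1; electrically operated → 14.1.2; as parts → 14.1.2.2. Scheduled 32%. Arlenia agreement on 14.1: CTH not met. → 32%.
Sum: 3% + 52% + 3% + 32% = 90%.

90%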